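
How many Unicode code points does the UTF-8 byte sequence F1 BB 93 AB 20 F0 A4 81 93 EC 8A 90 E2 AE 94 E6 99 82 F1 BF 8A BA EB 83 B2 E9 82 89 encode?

9

Byte at offset 0: 0xF1 = 11110001 → 4-byte char (#1). Advance 4.
Byte at offset 4: 0x20 = 00100000 → 1-byte char (#2). Advance 1.
Byte at offset 5: 0xF0 = 11110000 → 4-byte char (#3). Advance 4.
Byte at offset 9: 0xEC = 11101100 → 3-byte char (#4). Advance 3.
Byte at offset 12: 0xE2 = 11100010 → 3-byte char (#5). Advance 3.
Byte at offset 15: 0xE6 = 11100110 → 3-byte char (#6). Advance 3.
Byte at offset 18: 0xF1 = 11110001 → 4-byte char (#7). Advance 4.
Byte at offset 22: 0xEB = 11101011 → 3-byte char (#8). Advance 3.
Byte at offset 25: 0xE9 = 11101001 → 3-byte char (#9). Advance 3.
Reached end at offset 28 after 9 code points.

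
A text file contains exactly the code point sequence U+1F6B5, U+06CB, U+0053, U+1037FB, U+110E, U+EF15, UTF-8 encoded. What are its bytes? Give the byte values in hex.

F0 9F 9A B5 DB 8B 53 F4 83 9F BB E1 84 8E EE BC 95

U+1F6B5: 4-byte form → F0 9F 9A B5.
U+06CB: 2-byte form → DB 8B.
U+0053: 1-byte form → 53.
U+1037FB: 4-byte form → F4 83 9F BB.
U+110E: 3-byte form → E1 84 8E.
U+EF15: 3-byte form → EE BC 95.
Concatenated (17 bytes): F0 9F 9A B5 DB 8B 53 F4 83 9F BB E1 84 8E EE BC 95.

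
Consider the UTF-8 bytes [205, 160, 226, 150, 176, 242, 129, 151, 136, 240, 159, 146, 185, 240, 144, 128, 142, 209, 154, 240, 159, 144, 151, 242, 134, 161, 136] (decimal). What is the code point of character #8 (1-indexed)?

U+86848

Offset 0: leading byte 0xCD = 11001101 → 2-byte char #1 = CD A0.
Offset 2: leading byte 0xE2 = 11100010 → 3-byte char #2 = E2 96 B0.
Offset 5: leading byte 0xF2 = 11110010 → 4-byte char #3 = F2 81 97 88.
Offset 9: leading byte 0xF0 = 11110000 → 4-byte char #4 = F0 9F 92 B9.
Offset 13: leading byte 0xF0 = 11110000 → 4-byte char #5 = F0 90 80 8E.
Offset 17: leading byte 0xD1 = 11010001 → 2-byte char #6 = D1 9A.
Offset 19: leading byte 0xF0 = 11110000 → 4-byte char #7 = F0 9F 90 97.
Offset 23: leading byte 0xF2 = 11110010 → 4-byte char #8 = F2 86 A1 88.
Leading byte 0xF2 = 11110010 matches 11110xxx → 4-byte sequence.
Byte 1: 0xF2 = 11110010, payload 010 (3 bits).
Byte 2: 0x86 = 10000110 (10xxxxxx ✓), payload 000110.
Byte 3: 0xA1 = 10100001 (10xxxxxx ✓), payload 100001.
Byte 4: 0x88 = 10001000 (10xxxxxx ✓), payload 001000.
Concatenate: 010000110100001001000 = 0x86848 (21 bits → U+86848).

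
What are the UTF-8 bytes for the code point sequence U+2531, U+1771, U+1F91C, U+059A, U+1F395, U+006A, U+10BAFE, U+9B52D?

E2 94 B1 E1 9D B1 F0 9F A4 9C D6 9A F0 9F 8E 95 6A F4 8B AB BE F2 9B 94 AD

U+2531: 3-byte form → E2 94 B1.
U+1771: 3-byte form → E1 9D B1.
U+1F91C: 4-byte form → F0 9F A4 9C.
U+059A: 2-byte form → D6 9A.
U+1F395: 4-byte form → F0 9F 8E 95.
U+006A: 1-byte form → 6A.
U+10BAFE: 4-byte form → F4 8B AB BE.
U+9B52D: 4-byte form → F2 9B 94 AD.
Concatenated (25 bytes): E2 94 B1 E1 9D B1 F0 9F A4 9C D6 9A F0 9F 8E 95 6A F4 8B AB BE F2 9B 94 AD.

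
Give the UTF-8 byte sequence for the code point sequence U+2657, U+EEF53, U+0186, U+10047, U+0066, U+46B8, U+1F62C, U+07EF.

E2 99 97 F3 AE BD 93 C6 86 F0 90 81 87 66 E4 9A B8 F0 9F 98 AC DF AF

U+2657: 3-byte form → E2 99 97.
U+EEF53: 4-byte form → F3 AE BD 93.
U+0186: 2-byte form → C6 86.
U+10047: 4-byte form → F0 90 81 87.
U+0066: 1-byte form → 66.
U+46B8: 3-byte form → E4 9A B8.
U+1F62C: 4-byte form → F0 9F 98 AC.
U+07EF: 2-byte form → DF AF.
Concatenated (23 bytes): E2 99 97 F3 AE BD 93 C6 86 F0 90 81 87 66 E4 9A B8 F0 9F 98 AC DF AF.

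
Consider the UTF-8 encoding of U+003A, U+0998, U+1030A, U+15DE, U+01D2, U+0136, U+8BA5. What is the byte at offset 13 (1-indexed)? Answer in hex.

1-indexed offset 13 is 0-indexed offset 12.
U+003A → 1-byte form 3A at offsets 0–0.
U+0998 → 3-byte form E0 A6 98 at offsets 1–3.
U+1030A → 4-byte form F0 90 8C 8A at offsets 4–7.
U+15DE → 3-byte form E1 97 9E at offsets 8–10.
U+01D2 → 2-byte form C7 92 at offsets 11–12.
Offset 12 falls in char 5's range; it's byte 2 of C7 92 = 0x92.

0x92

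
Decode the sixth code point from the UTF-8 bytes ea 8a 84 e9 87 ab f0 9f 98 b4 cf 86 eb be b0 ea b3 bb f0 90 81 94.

Offset 0: leading byte 0xEA = 11101010 → 3-byte char #1 = EA 8A 84.
Offset 3: leading byte 0xE9 = 11101001 → 3-byte char #2 = E9 87 AB.
Offset 6: leading byte 0xF0 = 11110000 → 4-byte char #3 = F0 9F 98 B4.
Offset 10: leading byte 0xCF = 11001111 → 2-byte char #4 = CF 86.
Offset 12: leading byte 0xEB = 11101011 → 3-byte char #5 = EB BE B0.
Offset 15: leading byte 0xEA = 11101010 → 3-byte char #6 = EA B3 BB.
Leading byte 0xEA = 11101010 matches 1110xxxx → 3-byte sequence.
Byte 1: 0xEA = 11101010, payload 1010 (4 bits).
Byte 2: 0xB3 = 10110011 (10xxxxxx ✓), payload 110011.
Byte 3: 0xBB = 10111011 (10xxxxxx ✓), payload 111011.
Concatenate: 1010110011111011 = 0xACFB (16 bits → U+ACFB).

U+ACFB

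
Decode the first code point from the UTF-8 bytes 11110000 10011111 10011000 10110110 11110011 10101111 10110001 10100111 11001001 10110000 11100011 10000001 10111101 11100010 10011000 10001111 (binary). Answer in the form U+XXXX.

U+1F636

Offset 0: leading byte 0xF0 = 11110000 → 4-byte char #1 = F0 9F 98 B6.
Leading byte 0xF0 = 11110000 matches 11110xxx → 4-byte sequence.
Byte 1: 0xF0 = 11110000, payload 000 (3 bits).
Byte 2: 0x9F = 10011111 (10xxxxxx ✓), payload 011111.
Byte 3: 0x98 = 10011000 (10xxxxxx ✓), payload 011000.
Byte 4: 0xB6 = 10110110 (10xxxxxx ✓), payload 110110.
Concatenate: 000011111011000110110 = 0x1F636 (21 bits → U+1F636).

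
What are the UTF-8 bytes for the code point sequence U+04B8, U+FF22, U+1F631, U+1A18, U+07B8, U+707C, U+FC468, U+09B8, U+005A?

D2 B8 EF BC A2 F0 9F 98 B1 E1 A8 98 DE B8 E7 81 BC F3 BC 91 A8 E0 A6 B8 5A

U+04B8: 2-byte form → D2 B8.
U+FF22: 3-byte form → EF BC A2.
U+1F631: 4-byte form → F0 9F 98 B1.
U+1A18: 3-byte form → E1 A8 98.
U+07B8: 2-byte form → DE B8.
U+707C: 3-byte form → E7 81 BC.
U+FC468: 4-byte form → F3 BC 91 A8.
U+09B8: 3-byte form → E0 A6 B8.
U+005A: 1-byte form → 5A.
Concatenated (25 bytes): D2 B8 EF BC A2 F0 9F 98 B1 E1 A8 98 DE B8 E7 81 BC F3 BC 91 A8 E0 A6 B8 5A.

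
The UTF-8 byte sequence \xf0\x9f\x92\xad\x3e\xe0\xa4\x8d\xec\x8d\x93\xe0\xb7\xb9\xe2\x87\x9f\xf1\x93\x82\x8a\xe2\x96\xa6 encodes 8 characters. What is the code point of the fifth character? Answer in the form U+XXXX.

Offset 0: leading byte 0xF0 = 11110000 → 4-byte char #1 = F0 9F 92 AD.
Offset 4: leading byte 0x3E = 00111110 → 1-byte char #2 = 3E.
Offset 5: leading byte 0xE0 = 11100000 → 3-byte char #3 = E0 A4 8D.
Offset 8: leading byte 0xEC = 11101100 → 3-byte char #4 = EC 8D 93.
Offset 11: leading byte 0xE0 = 11100000 → 3-byte char #5 = E0 B7 B9.
Leading byte 0xE0 = 11100000 matches 1110xxxx → 3-byte sequence.
Byte 1: 0xE0 = 11100000, payload 0000 (4 bits).
Byte 2: 0xB7 = 10110111 (10xxxxxx ✓), payload 110111.
Byte 3: 0xB9 = 10111001 (10xxxxxx ✓), payload 111001.
Concatenate: 0000110111111001 = 0xDF9 (16 bits → U+0DF9).

U+0DF9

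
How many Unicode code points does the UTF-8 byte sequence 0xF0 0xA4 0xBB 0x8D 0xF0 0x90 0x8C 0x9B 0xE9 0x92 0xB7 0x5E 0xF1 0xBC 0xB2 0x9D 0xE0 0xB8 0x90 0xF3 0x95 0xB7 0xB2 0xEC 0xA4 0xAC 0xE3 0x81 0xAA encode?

9

Byte at offset 0: 0xF0 = 11110000 → 4-byte char (#1). Advance 4.
Byte at offset 4: 0xF0 = 11110000 → 4-byte char (#2). Advance 4.
Byte at offset 8: 0xE9 = 11101001 → 3-byte char (#3). Advance 3.
Byte at offset 11: 0x5E = 01011110 → 1-byte char (#4). Advance 1.
Byte at offset 12: 0xF1 = 11110001 → 4-byte char (#5). Advance 4.
Byte at offset 16: 0xE0 = 11100000 → 3-byte char (#6). Advance 3.
Byte at offset 19: 0xF3 = 11110011 → 4-byte char (#7). Advance 4.
Byte at offset 23: 0xEC = 11101100 → 3-byte char (#8). Advance 3.
Byte at offset 26: 0xE3 = 11100011 → 3-byte char (#9). Advance 3.
Reached end at offset 29 after 9 code points.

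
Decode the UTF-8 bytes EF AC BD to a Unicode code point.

Leading byte 0xEF = 11101111 matches 1110xxxx → 3-byte sequence.
Byte 1: 0xEF = 11101111, payload 1111 (4 bits).
Byte 2: 0xAC = 10101100 (10xxxxxx ✓), payload 101100.
Byte 3: 0xBD = 10111101 (10xxxxxx ✓), payload 111101.
Concatenate: 1111101100111101 = 0xFB3D (16 bits → U+FB3D).

U+FB3D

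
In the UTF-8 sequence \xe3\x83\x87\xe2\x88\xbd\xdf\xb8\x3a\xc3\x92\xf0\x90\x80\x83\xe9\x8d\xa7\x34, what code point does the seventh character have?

U+9367

Offset 0: leading byte 0xE3 = 11100011 → 3-byte char #1 = E3 83 87.
Offset 3: leading byte 0xE2 = 11100010 → 3-byte char #2 = E2 88 BD.
Offset 6: leading byte 0xDF = 11011111 → 2-byte char #3 = DF B8.
Offset 8: leading byte 0x3A = 00111010 → 1-byte char #4 = 3A.
Offset 9: leading byte 0xC3 = 11000011 → 2-byte char #5 = C3 92.
Offset 11: leading byte 0xF0 = 11110000 → 4-byte char #6 = F0 90 80 83.
Offset 15: leading byte 0xE9 = 11101001 → 3-byte char #7 = E9 8D A7.
Leading byte 0xE9 = 11101001 matches 1110xxxx → 3-byte sequence.
Byte 1: 0xE9 = 11101001, payload 1001 (4 bits).
Byte 2: 0x8D = 10001101 (10xxxxxx ✓), payload 001101.
Byte 3: 0xA7 = 10100111 (10xxxxxx ✓), payload 100111.
Concatenate: 1001001101100111 = 0x9367 (16 bits → U+9367).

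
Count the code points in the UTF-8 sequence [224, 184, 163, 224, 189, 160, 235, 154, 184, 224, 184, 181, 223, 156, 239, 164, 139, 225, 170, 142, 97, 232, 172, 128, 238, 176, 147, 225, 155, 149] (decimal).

Byte at offset 0: 0xE0 = 11100000 → 3-byte char (#1). Advance 3.
Byte at offset 3: 0xE0 = 11100000 → 3-byte char (#2). Advance 3.
Byte at offset 6: 0xEB = 11101011 → 3-byte char (#3). Advance 3.
Byte at offset 9: 0xE0 = 11100000 → 3-byte char (#4). Advance 3.
Byte at offset 12: 0xDF = 11011111 → 2-byte char (#5). Advance 2.
Byte at offset 14: 0xEF = 11101111 → 3-byte char (#6). Advance 3.
Byte at offset 17: 0xE1 = 11100001 → 3-byte char (#7). Advance 3.
Byte at offset 20: 0x61 = 01100001 → 1-byte char (#8). Advance 1.
Byte at offset 21: 0xE8 = 11101000 → 3-byte char (#9). Advance 3.
Byte at offset 24: 0xEE = 11101110 → 3-byte char (#10). Advance 3.
Byte at offset 27: 0xE1 = 11100001 → 3-byte char (#11). Advance 3.
Reached end at offset 30 after 11 code points.

11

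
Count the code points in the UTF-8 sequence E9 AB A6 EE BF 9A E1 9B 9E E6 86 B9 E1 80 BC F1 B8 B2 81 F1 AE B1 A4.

Byte at offset 0: 0xE9 = 11101001 → 3-byte char (#1). Advance 3.
Byte at offset 3: 0xEE = 11101110 → 3-byte char (#2). Advance 3.
Byte at offset 6: 0xE1 = 11100001 → 3-byte char (#3). Advance 3.
Byte at offset 9: 0xE6 = 11100110 → 3-byte char (#4). Advance 3.
Byte at offset 12: 0xE1 = 11100001 → 3-byte char (#5). Advance 3.
Byte at offset 15: 0xF1 = 11110001 → 4-byte char (#6). Advance 4.
Byte at offset 19: 0xF1 = 11110001 → 4-byte char (#7). Advance 4.
Reached end at offset 23 after 7 code points.

7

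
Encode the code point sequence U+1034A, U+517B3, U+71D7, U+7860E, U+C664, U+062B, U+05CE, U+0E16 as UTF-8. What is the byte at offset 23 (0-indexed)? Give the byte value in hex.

0xB8

U+1034A → 4-byte form F0 90 8D 8A at offsets 0–3.
U+517B3 → 4-byte form F1 91 9E B3 at offsets 4–7.
U+71D7 → 3-byte form E7 87 97 at offsets 8–10.
U+7860E → 4-byte form F1 B8 98 8E at offsets 11–14.
U+C664 → 3-byte form EC 99 A4 at offsets 15–17.
U+062B → 2-byte form D8 AB at offsets 18–19.
U+05CE → 2-byte form D7 8E at offsets 20–21.
U+0E16 → 3-byte form E0 B8 96 at offsets 22–24.
Offset 23 falls in char 8's range; it's byte 2 of E0 B8 96 = 0xB8.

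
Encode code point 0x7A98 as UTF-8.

U+7A98 = 0x7A98 = 31384 decimal. In range U+0800–U+FFFF → 3-byte form: 1110xxxx 10xxxxxx 10xxxxxx.
Binary (16 bits): 0111101010011000.
Split 4+6+6: 0111 | 101010 | 011000.
Byte 1: 11100111 = 0xE7.
Byte 2: 10101010 = 0xAA.
Byte 3: 10011000 = 0x98.

E7 AA 98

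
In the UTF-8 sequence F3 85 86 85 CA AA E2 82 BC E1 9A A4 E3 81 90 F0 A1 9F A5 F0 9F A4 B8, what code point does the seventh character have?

U+1F938

Offset 0: leading byte 0xF3 = 11110011 → 4-byte char #1 = F3 85 86 85.
Offset 4: leading byte 0xCA = 11001010 → 2-byte char #2 = CA AA.
Offset 6: leading byte 0xE2 = 11100010 → 3-byte char #3 = E2 82 BC.
Offset 9: leading byte 0xE1 = 11100001 → 3-byte char #4 = E1 9A A4.
Offset 12: leading byte 0xE3 = 11100011 → 3-byte char #5 = E3 81 90.
Offset 15: leading byte 0xF0 = 11110000 → 4-byte char #6 = F0 A1 9F A5.
Offset 19: leading byte 0xF0 = 11110000 → 4-byte char #7 = F0 9F A4 B8.
Leading byte 0xF0 = 11110000 matches 11110xxx → 4-byte sequence.
Byte 1: 0xF0 = 11110000, payload 000 (3 bits).
Byte 2: 0x9F = 10011111 (10xxxxxx ✓), payload 011111.
Byte 3: 0xA4 = 10100100 (10xxxxxx ✓), payload 100100.
Byte 4: 0xB8 = 10111000 (10xxxxxx ✓), payload 111000.
Concatenate: 000011111100100111000 = 0x1F938 (21 bits → U+1F938).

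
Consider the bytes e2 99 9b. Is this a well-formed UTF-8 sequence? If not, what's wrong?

Leading byte 0xE2 = 11100010 → 3-byte form.
Continuation bytes 0x99=10011001, 0x9B=10011011 all match 10xxxxxx.
Decoded value 0x265B is ≥ 0x800 (shortest form) and not a surrogate.

valid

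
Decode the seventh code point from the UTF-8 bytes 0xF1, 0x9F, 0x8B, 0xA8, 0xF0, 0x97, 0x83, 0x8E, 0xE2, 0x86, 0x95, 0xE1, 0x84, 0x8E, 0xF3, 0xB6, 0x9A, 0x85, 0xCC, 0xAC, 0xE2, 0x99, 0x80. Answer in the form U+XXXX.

Offset 0: leading byte 0xF1 = 11110001 → 4-byte char #1 = F1 9F 8B A8.
Offset 4: leading byte 0xF0 = 11110000 → 4-byte char #2 = F0 97 83 8E.
Offset 8: leading byte 0xE2 = 11100010 → 3-byte char #3 = E2 86 95.
Offset 11: leading byte 0xE1 = 11100001 → 3-byte char #4 = E1 84 8E.
Offset 14: leading byte 0xF3 = 11110011 → 4-byte char #5 = F3 B6 9A 85.
Offset 18: leading byte 0xCC = 11001100 → 2-byte char #6 = CC AC.
Offset 20: leading byte 0xE2 = 11100010 → 3-byte char #7 = E2 99 80.
Leading byte 0xE2 = 11100010 matches 1110xxxx → 3-byte sequence.
Byte 1: 0xE2 = 11100010, payload 0010 (4 bits).
Byte 2: 0x99 = 10011001 (10xxxxxx ✓), payload 011001.
Byte 3: 0x80 = 10000000 (10xxxxxx ✓), payload 000000.
Concatenate: 0010011001000000 = 0x2640 (16 bits → U+2640).

U+2640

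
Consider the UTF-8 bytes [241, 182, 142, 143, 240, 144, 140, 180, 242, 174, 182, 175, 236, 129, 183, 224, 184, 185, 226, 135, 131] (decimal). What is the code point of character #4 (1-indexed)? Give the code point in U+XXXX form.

U+C077

Offset 0: leading byte 0xF1 = 11110001 → 4-byte char #1 = F1 B6 8E 8F.
Offset 4: leading byte 0xF0 = 11110000 → 4-byte char #2 = F0 90 8C B4.
Offset 8: leading byte 0xF2 = 11110010 → 4-byte char #3 = F2 AE B6 AF.
Offset 12: leading byte 0xEC = 11101100 → 3-byte char #4 = EC 81 B7.
Leading byte 0xEC = 11101100 matches 1110xxxx → 3-byte sequence.
Byte 1: 0xEC = 11101100, payload 1100 (4 bits).
Byte 2: 0x81 = 10000001 (10xxxxxx ✓), payload 000001.
Byte 3: 0xB7 = 10110111 (10xxxxxx ✓), payload 110111.
Concatenate: 1100000001110111 = 0xC077 (16 bits → U+C077).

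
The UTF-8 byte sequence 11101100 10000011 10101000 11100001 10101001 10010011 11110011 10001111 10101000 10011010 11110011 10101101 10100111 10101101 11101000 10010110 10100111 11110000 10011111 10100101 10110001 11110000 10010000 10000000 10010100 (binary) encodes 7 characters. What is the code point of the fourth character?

U+ED9ED

Offset 0: leading byte 0xEC = 11101100 → 3-byte char #1 = EC 83 A8.
Offset 3: leading byte 0xE1 = 11100001 → 3-byte char #2 = E1 A9 93.
Offset 6: leading byte 0xF3 = 11110011 → 4-byte char #3 = F3 8F A8 9A.
Offset 10: leading byte 0xF3 = 11110011 → 4-byte char #4 = F3 AD A7 AD.
Leading byte 0xF3 = 11110011 matches 11110xxx → 4-byte sequence.
Byte 1: 0xF3 = 11110011, payload 011 (3 bits).
Byte 2: 0xAD = 10101101 (10xxxxxx ✓), payload 101101.
Byte 3: 0xA7 = 10100111 (10xxxxxx ✓), payload 100111.
Byte 4: 0xAD = 10101101 (10xxxxxx ✓), payload 101101.
Concatenate: 011101101100111101101 = 0xED9ED (21 bits → U+ED9ED).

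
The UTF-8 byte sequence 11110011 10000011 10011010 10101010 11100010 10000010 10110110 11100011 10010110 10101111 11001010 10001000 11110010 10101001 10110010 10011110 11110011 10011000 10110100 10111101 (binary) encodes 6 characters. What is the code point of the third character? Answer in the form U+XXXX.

Offset 0: leading byte 0xF3 = 11110011 → 4-byte char #1 = F3 83 9A AA.
Offset 4: leading byte 0xE2 = 11100010 → 3-byte char #2 = E2 82 B6.
Offset 7: leading byte 0xE3 = 11100011 → 3-byte char #3 = E3 96 AF.
Leading byte 0xE3 = 11100011 matches 1110xxxx → 3-byte sequence.
Byte 1: 0xE3 = 11100011, payload 0011 (4 bits).
Byte 2: 0x96 = 10010110 (10xxxxxx ✓), payload 010110.
Byte 3: 0xAF = 10101111 (10xxxxxx ✓), payload 101111.
Concatenate: 0011010110101111 = 0x35AF (16 bits → U+35AF).

U+35AF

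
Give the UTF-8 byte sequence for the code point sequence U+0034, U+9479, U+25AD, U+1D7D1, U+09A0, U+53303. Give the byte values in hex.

U+0034: 1-byte form → 34.
U+9479: 3-byte form → E9 91 B9.
U+25AD: 3-byte form → E2 96 AD.
U+1D7D1: 4-byte form → F0 9D 9F 91.
U+09A0: 3-byte form → E0 A6 A0.
U+53303: 4-byte form → F1 93 8C 83.
Concatenated (18 bytes): 34 E9 91 B9 E2 96 AD F0 9D 9F 91 E0 A6 A0 F1 93 8C 83.

34 E9 91 B9 E2 96 AD F0 9D 9F 91 E0 A6 A0 F1 93 8C 83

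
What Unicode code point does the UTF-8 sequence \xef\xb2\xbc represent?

U+FCBC

Leading byte 0xEF = 11101111 matches 1110xxxx → 3-byte sequence.
Byte 1: 0xEF = 11101111, payload 1111 (4 bits).
Byte 2: 0xB2 = 10110010 (10xxxxxx ✓), payload 110010.
Byte 3: 0xBC = 10111100 (10xxxxxx ✓), payload 111100.
Concatenate: 1111110010111100 = 0xFCBC (16 bits → U+FCBC).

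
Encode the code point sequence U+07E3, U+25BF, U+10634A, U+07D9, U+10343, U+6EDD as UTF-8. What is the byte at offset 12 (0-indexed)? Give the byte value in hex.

0x90

U+07E3 → 2-byte form DF A3 at offsets 0–1.
U+25BF → 3-byte form E2 96 BF at offsets 2–4.
U+10634A → 4-byte form F4 86 8D 8A at offsets 5–8.
U+07D9 → 2-byte form DF 99 at offsets 9–10.
U+10343 → 4-byte form F0 90 8D 83 at offsets 11–14.
Offset 12 falls in char 5's range; it's byte 2 of F0 90 8D 83 = 0x90.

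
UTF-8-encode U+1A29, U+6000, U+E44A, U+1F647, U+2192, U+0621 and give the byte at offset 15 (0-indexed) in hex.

U+1A29 → 3-byte form E1 A8 A9 at offsets 0–2.
U+6000 → 3-byte form E6 80 80 at offsets 3–5.
U+E44A → 3-byte form EE 91 8A at offsets 6–8.
U+1F647 → 4-byte form F0 9F 99 87 at offsets 9–12.
U+2192 → 3-byte form E2 86 92 at offsets 13–15.
Offset 15 falls in char 5's range; it's byte 3 of E2 86 92 = 0x92.

0x92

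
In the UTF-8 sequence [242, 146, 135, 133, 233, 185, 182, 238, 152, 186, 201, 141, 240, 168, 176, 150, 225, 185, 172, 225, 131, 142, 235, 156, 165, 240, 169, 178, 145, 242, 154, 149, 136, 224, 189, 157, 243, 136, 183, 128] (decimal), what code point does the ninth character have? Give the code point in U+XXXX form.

U+29C91

Offset 0: leading byte 0xF2 = 11110010 → 4-byte char #1 = F2 92 87 85.
Offset 4: leading byte 0xE9 = 11101001 → 3-byte char #2 = E9 B9 B6.
Offset 7: leading byte 0xEE = 11101110 → 3-byte char #3 = EE 98 BA.
Offset 10: leading byte 0xC9 = 11001001 → 2-byte char #4 = C9 8D.
Offset 12: leading byte 0xF0 = 11110000 → 4-byte char #5 = F0 A8 B0 96.
Offset 16: leading byte 0xE1 = 11100001 → 3-byte char #6 = E1 B9 AC.
Offset 19: leading byte 0xE1 = 11100001 → 3-byte char #7 = E1 83 8E.
Offset 22: leading byte 0xEB = 11101011 → 3-byte char #8 = EB 9C A5.
Offset 25: leading byte 0xF0 = 11110000 → 4-byte char #9 = F0 A9 B2 91.
Leading byte 0xF0 = 11110000 matches 11110xxx → 4-byte sequence.
Byte 1: 0xF0 = 11110000, payload 000 (3 bits).
Byte 2: 0xA9 = 10101001 (10xxxxxx ✓), payload 101001.
Byte 3: 0xB2 = 10110010 (10xxxxxx ✓), payload 110010.
Byte 4: 0x91 = 10010001 (10xxxxxx ✓), payload 010001.
Concatenate: 000101001110010010001 = 0x29C91 (21 bits → U+29C91).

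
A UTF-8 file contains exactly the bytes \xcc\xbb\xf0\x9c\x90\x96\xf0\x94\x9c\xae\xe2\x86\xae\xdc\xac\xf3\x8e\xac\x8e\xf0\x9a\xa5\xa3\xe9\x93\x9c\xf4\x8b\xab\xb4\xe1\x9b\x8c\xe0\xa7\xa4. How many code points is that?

Byte at offset 0: 0xCC = 11001100 → 2-byte char (#1). Advance 2.
Byte at offset 2: 0xF0 = 11110000 → 4-byte char (#2). Advance 4.
Byte at offset 6: 0xF0 = 11110000 → 4-byte char (#3). Advance 4.
Byte at offset 10: 0xE2 = 11100010 → 3-byte char (#4). Advance 3.
Byte at offset 13: 0xDC = 11011100 → 2-byte char (#5). Advance 2.
Byte at offset 15: 0xF3 = 11110011 → 4-byte char (#6). Advance 4.
Byte at offset 19: 0xF0 = 11110000 → 4-byte char (#7). Advance 4.
Byte at offset 23: 0xE9 = 11101001 → 3-byte char (#8). Advance 3.
Byte at offset 26: 0xF4 = 11110100 → 4-byte char (#9). Advance 4.
Byte at offset 30: 0xE1 = 11100001 → 3-byte char (#10). Advance 3.
Byte at offset 33: 0xE0 = 11100000 → 3-byte char (#11). Advance 3.
Reached end at offset 36 after 11 code points.

11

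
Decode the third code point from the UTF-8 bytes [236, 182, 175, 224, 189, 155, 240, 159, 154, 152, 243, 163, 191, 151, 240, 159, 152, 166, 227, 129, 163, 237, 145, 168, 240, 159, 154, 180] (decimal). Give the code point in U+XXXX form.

U+1F698

Offset 0: leading byte 0xEC = 11101100 → 3-byte char #1 = EC B6 AF.
Offset 3: leading byte 0xE0 = 11100000 → 3-byte char #2 = E0 BD 9B.
Offset 6: leading byte 0xF0 = 11110000 → 4-byte char #3 = F0 9F 9A 98.
Leading byte 0xF0 = 11110000 matches 11110xxx → 4-byte sequence.
Byte 1: 0xF0 = 11110000, payload 000 (3 bits).
Byte 2: 0x9F = 10011111 (10xxxxxx ✓), payload 011111.
Byte 3: 0x9A = 10011010 (10xxxxxx ✓), payload 011010.
Byte 4: 0x98 = 10011000 (10xxxxxx ✓), payload 011000.
Concatenate: 000011111011010011000 = 0x1F698 (21 bits → U+1F698).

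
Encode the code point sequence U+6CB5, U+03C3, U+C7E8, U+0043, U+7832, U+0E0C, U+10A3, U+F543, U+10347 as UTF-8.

E6 B2 B5 CF 83 EC 9F A8 43 E7 A0 B2 E0 B8 8C E1 82 A3 EF 95 83 F0 90 8D 87

U+6CB5: 3-byte form → E6 B2 B5.
U+03C3: 2-byte form → CF 83.
U+C7E8: 3-byte form → EC 9F A8.
U+0043: 1-byte form → 43.
U+7832: 3-byte form → E7 A0 B2.
U+0E0C: 3-byte form → E0 B8 8C.
U+10A3: 3-byte form → E1 82 A3.
U+F543: 3-byte form → EF 95 83.
U+10347: 4-byte form → F0 90 8D 87.
Concatenated (25 bytes): E6 B2 B5 CF 83 EC 9F A8 43 E7 A0 B2 E0 B8 8C E1 82 A3 EF 95 83 F0 90 8D 87.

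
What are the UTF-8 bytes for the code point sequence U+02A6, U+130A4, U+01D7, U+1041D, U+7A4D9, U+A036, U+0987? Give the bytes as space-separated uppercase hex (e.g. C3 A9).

U+02A6: 2-byte form → CA A6.
U+130A4: 4-byte form → F0 93 82 A4.
U+01D7: 2-byte form → C7 97.
U+1041D: 4-byte form → F0 90 90 9D.
U+7A4D9: 4-byte form → F1 BA 93 99.
U+A036: 3-byte form → EA 80 B6.
U+0987: 3-byte form → E0 A6 87.
Concatenated (22 bytes): CA A6 F0 93 82 A4 C7 97 F0 90 90 9D F1 BA 93 99 EA 80 B6 E0 A6 87.

CA A6 F0 93 82 A4 C7 97 F0 90 90 9D F1 BA 93 99 EA 80 B6 E0 A6 87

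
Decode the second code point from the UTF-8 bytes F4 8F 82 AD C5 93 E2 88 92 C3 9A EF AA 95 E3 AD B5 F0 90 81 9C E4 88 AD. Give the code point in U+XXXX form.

Offset 0: leading byte 0xF4 = 11110100 → 4-byte char #1 = F4 8F 82 AD.
Offset 4: leading byte 0xC5 = 11000101 → 2-byte char #2 = C5 93.
Leading byte 0xC5 = 11000101 matches 110xxxxx → 2-byte sequence.
Byte 1: 0xC5 = 11000101, payload 00101 (5 bits).
Byte 2: 0x93 = 10010011 (10xxxxxx ✓), payload 010011.
Concatenate: 00101010011 = 0x153 (11 bits → U+0153).

U+0153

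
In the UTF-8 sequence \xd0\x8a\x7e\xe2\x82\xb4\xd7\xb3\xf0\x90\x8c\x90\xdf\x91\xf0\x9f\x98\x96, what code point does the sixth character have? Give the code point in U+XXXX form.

U+07D1

Offset 0: leading byte 0xD0 = 11010000 → 2-byte char #1 = D0 8A.
Offset 2: leading byte 0x7E = 01111110 → 1-byte char #2 = 7E.
Offset 3: leading byte 0xE2 = 11100010 → 3-byte char #3 = E2 82 B4.
Offset 6: leading byte 0xD7 = 11010111 → 2-byte char #4 = D7 B3.
Offset 8: leading byte 0xF0 = 11110000 → 4-byte char #5 = F0 90 8C 90.
Offset 12: leading byte 0xDF = 11011111 → 2-byte char #6 = DF 91.
Leading byte 0xDF = 11011111 matches 110xxxxx → 2-byte sequence.
Byte 1: 0xDF = 11011111, payload 11111 (5 bits).
Byte 2: 0x91 = 10010001 (10xxxxxx ✓), payload 010001.
Concatenate: 11111010001 = 0x7D1 (11 bits → U+07D1).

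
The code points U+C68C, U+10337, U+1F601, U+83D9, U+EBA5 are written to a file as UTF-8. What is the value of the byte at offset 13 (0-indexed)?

U+C68C → 3-byte form EC 9A 8C at offsets 0–2.
U+10337 → 4-byte form F0 90 8C B7 at offsets 3–6.
U+1F601 → 4-byte form F0 9F 98 81 at offsets 7–10.
U+83D9 → 3-byte form E8 8F 99 at offsets 11–13.
Offset 13 falls in char 4's range; it's byte 3 of E8 8F 99 = 0x99.

0x99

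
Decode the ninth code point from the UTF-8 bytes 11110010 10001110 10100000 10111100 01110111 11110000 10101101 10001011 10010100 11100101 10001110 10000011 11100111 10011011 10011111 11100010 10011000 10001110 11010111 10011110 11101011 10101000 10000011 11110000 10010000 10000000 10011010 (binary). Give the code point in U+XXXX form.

U+1001A

Offset 0: leading byte 0xF2 = 11110010 → 4-byte char #1 = F2 8E A0 BC.
Offset 4: leading byte 0x77 = 01110111 → 1-byte char #2 = 77.
Offset 5: leading byte 0xF0 = 11110000 → 4-byte char #3 = F0 AD 8B 94.
Offset 9: leading byte 0xE5 = 11100101 → 3-byte char #4 = E5 8E 83.
Offset 12: leading byte 0xE7 = 11100111 → 3-byte char #5 = E7 9B 9F.
Offset 15: leading byte 0xE2 = 11100010 → 3-byte char #6 = E2 98 8E.
Offset 18: leading byte 0xD7 = 11010111 → 2-byte char #7 = D7 9E.
Offset 20: leading byte 0xEB = 11101011 → 3-byte char #8 = EB A8 83.
Offset 23: leading byte 0xF0 = 11110000 → 4-byte char #9 = F0 90 80 9A.
Leading byte 0xF0 = 11110000 matches 11110xxx → 4-byte sequence.
Byte 1: 0xF0 = 11110000, payload 000 (3 bits).
Byte 2: 0x90 = 10010000 (10xxxxxx ✓), payload 010000.
Byte 3: 0x80 = 10000000 (10xxxxxx ✓), payload 000000.
Byte 4: 0x9A = 10011010 (10xxxxxx ✓), payload 011010.
Concatenate: 000010000000000011010 = 0x1001A (21 bits → U+1001A).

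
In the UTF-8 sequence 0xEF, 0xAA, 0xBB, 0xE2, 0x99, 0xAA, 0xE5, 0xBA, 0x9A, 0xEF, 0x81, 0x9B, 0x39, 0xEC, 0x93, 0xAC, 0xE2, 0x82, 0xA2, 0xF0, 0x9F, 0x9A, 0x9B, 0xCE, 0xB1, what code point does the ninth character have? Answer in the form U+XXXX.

U+03B1

Offset 0: leading byte 0xEF = 11101111 → 3-byte char #1 = EF AA BB.
Offset 3: leading byte 0xE2 = 11100010 → 3-byte char #2 = E2 99 AA.
Offset 6: leading byte 0xE5 = 11100101 → 3-byte char #3 = E5 BA 9A.
Offset 9: leading byte 0xEF = 11101111 → 3-byte char #4 = EF 81 9B.
Offset 12: leading byte 0x39 = 00111001 → 1-byte char #5 = 39.
Offset 13: leading byte 0xEC = 11101100 → 3-byte char #6 = EC 93 AC.
Offset 16: leading byte 0xE2 = 11100010 → 3-byte char #7 = E2 82 A2.
Offset 19: leading byte 0xF0 = 11110000 → 4-byte char #8 = F0 9F 9A 9B.
Offset 23: leading byte 0xCE = 11001110 → 2-byte char #9 = CE B1.
Leading byte 0xCE = 11001110 matches 110xxxxx → 2-byte sequence.
Byte 1: 0xCE = 11001110, payload 01110 (5 bits).
Byte 2: 0xB1 = 10110001 (10xxxxxx ✓), payload 110001.
Concatenate: 01110110001 = 0x3B1 (11 bits → U+03B1).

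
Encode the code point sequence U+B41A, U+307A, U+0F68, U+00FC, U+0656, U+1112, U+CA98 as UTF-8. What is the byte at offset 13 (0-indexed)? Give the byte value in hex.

U+B41A → 3-byte form EB 90 9A at offsets 0–2.
U+307A → 3-byte form E3 81 BA at offsets 3–5.
U+0F68 → 3-byte form E0 BD A8 at offsets 6–8.
U+00FC → 2-byte form C3 BC at offsets 9–10.
U+0656 → 2-byte form D9 96 at offsets 11–12.
U+1112 → 3-byte form E1 84 92 at offsets 13–15.
Offset 13 falls in char 6's range; it's byte 1 of E1 84 92 = 0xE1.

0xE1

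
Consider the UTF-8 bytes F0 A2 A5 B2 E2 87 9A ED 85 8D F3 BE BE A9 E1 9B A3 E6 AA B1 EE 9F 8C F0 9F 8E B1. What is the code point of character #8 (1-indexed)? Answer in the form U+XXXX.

Offset 0: leading byte 0xF0 = 11110000 → 4-byte char #1 = F0 A2 A5 B2.
Offset 4: leading byte 0xE2 = 11100010 → 3-byte char #2 = E2 87 9A.
Offset 7: leading byte 0xED = 11101101 → 3-byte char #3 = ED 85 8D.
Offset 10: leading byte 0xF3 = 11110011 → 4-byte char #4 = F3 BE BE A9.
Offset 14: leading byte 0xE1 = 11100001 → 3-byte char #5 = E1 9B A3.
Offset 17: leading byte 0xE6 = 11100110 → 3-byte char #6 = E6 AA B1.
Offset 20: leading byte 0xEE = 11101110 → 3-byte char #7 = EE 9F 8C.
Offset 23: leading byte 0xF0 = 11110000 → 4-byte char #8 = F0 9F 8E B1.
Leading byte 0xF0 = 11110000 matches 11110xxx → 4-byte sequence.
Byte 1: 0xF0 = 11110000, payload 000 (3 bits).
Byte 2: 0x9F = 10011111 (10xxxxxx ✓), payload 011111.
Byte 3: 0x8E = 10001110 (10xxxxxx ✓), payload 001110.
Byte 4: 0xB1 = 10110001 (10xxxxxx ✓), payload 110001.
Concatenate: 000011111001110110001 = 0x1F3B1 (21 bits → U+1F3B1).

U+1F3B1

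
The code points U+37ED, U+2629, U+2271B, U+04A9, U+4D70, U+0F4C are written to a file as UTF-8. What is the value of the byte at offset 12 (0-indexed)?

0xE4

U+37ED → 3-byte form E3 9F AD at offsets 0–2.
U+2629 → 3-byte form E2 98 A9 at offsets 3–5.
U+2271B → 4-byte form F0 A2 9C 9B at offsets 6–9.
U+04A9 → 2-byte form D2 A9 at offsets 10–11.
U+4D70 → 3-byte form E4 B5 B0 at offsets 12–14.
Offset 12 falls in char 5's range; it's byte 1 of E4 B5 B0 = 0xE4.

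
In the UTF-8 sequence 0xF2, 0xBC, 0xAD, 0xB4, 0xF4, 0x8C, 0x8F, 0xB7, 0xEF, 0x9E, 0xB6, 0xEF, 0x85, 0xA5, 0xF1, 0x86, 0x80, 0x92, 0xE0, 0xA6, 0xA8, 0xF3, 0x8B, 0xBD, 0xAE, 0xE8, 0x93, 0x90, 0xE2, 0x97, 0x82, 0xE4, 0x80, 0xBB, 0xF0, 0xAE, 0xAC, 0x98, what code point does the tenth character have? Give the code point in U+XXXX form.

Offset 0: leading byte 0xF2 = 11110010 → 4-byte char #1 = F2 BC AD B4.
Offset 4: leading byte 0xF4 = 11110100 → 4-byte char #2 = F4 8C 8F B7.
Offset 8: leading byte 0xEF = 11101111 → 3-byte char #3 = EF 9E B6.
Offset 11: leading byte 0xEF = 11101111 → 3-byte char #4 = EF 85 A5.
Offset 14: leading byte 0xF1 = 11110001 → 4-byte char #5 = F1 86 80 92.
Offset 18: leading byte 0xE0 = 11100000 → 3-byte char #6 = E0 A6 A8.
Offset 21: leading byte 0xF3 = 11110011 → 4-byte char #7 = F3 8B BD AE.
Offset 25: leading byte 0xE8 = 11101000 → 3-byte char #8 = E8 93 90.
Offset 28: leading byte 0xE2 = 11100010 → 3-byte char #9 = E2 97 82.
Offset 31: leading byte 0xE4 = 11100100 → 3-byte char #10 = E4 80 BB.
Leading byte 0xE4 = 11100100 matches 1110xxxx → 3-byte sequence.
Byte 1: 0xE4 = 11100100, payload 0100 (4 bits).
Byte 2: 0x80 = 10000000 (10xxxxxx ✓), payload 000000.
Byte 3: 0xBB = 10111011 (10xxxxxx ✓), payload 111011.
Concatenate: 0100000000111011 = 0x403B (16 bits → U+403B).

U+403B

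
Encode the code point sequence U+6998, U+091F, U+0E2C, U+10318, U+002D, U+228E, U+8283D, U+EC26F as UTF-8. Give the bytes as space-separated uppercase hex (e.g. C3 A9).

E6 A6 98 E0 A4 9F E0 B8 AC F0 90 8C 98 2D E2 8A 8E F2 82 A0 BD F3 AC 89 AF

U+6998: 3-byte form → E6 A6 98.
U+091F: 3-byte form → E0 A4 9F.
U+0E2C: 3-byte form → E0 B8 AC.
U+10318: 4-byte form → F0 90 8C 98.
U+002D: 1-byte form → 2D.
U+228E: 3-byte form → E2 8A 8E.
U+8283D: 4-byte form → F2 82 A0 BD.
U+EC26F: 4-byte form → F3 AC 89 AF.
Concatenated (25 bytes): E6 A6 98 E0 A4 9F E0 B8 AC F0 90 8C 98 2D E2 8A 8E F2 82 A0 BD F3 AC 89 AF.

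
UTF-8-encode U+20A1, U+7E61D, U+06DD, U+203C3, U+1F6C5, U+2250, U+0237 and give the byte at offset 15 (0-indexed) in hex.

0x9B

U+20A1 → 3-byte form E2 82 A1 at offsets 0–2.
U+7E61D → 4-byte form F1 BE 98 9D at offsets 3–6.
U+06DD → 2-byte form DB 9D at offsets 7–8.
U+203C3 → 4-byte form F0 A0 8F 83 at offsets 9–12.
U+1F6C5 → 4-byte form F0 9F 9B 85 at offsets 13–16.
Offset 15 falls in char 5's range; it's byte 3 of F0 9F 9B 85 = 0x9B.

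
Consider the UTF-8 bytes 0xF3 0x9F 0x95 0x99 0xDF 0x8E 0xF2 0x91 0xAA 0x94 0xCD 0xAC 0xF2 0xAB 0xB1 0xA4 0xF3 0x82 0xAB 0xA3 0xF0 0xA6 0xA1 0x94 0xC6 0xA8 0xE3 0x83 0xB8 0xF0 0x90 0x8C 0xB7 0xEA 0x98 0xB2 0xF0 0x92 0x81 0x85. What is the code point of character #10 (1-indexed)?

Offset 0: leading byte 0xF3 = 11110011 → 4-byte char #1 = F3 9F 95 99.
Offset 4: leading byte 0xDF = 11011111 → 2-byte char #2 = DF 8E.
Offset 6: leading byte 0xF2 = 11110010 → 4-byte char #3 = F2 91 AA 94.
Offset 10: leading byte 0xCD = 11001101 → 2-byte char #4 = CD AC.
Offset 12: leading byte 0xF2 = 11110010 → 4-byte char #5 = F2 AB B1 A4.
Offset 16: leading byte 0xF3 = 11110011 → 4-byte char #6 = F3 82 AB A3.
Offset 20: leading byte 0xF0 = 11110000 → 4-byte char #7 = F0 A6 A1 94.
Offset 24: leading byte 0xC6 = 11000110 → 2-byte char #8 = C6 A8.
Offset 26: leading byte 0xE3 = 11100011 → 3-byte char #9 = E3 83 B8.
Offset 29: leading byte 0xF0 = 11110000 → 4-byte char #10 = F0 90 8C B7.
Leading byte 0xF0 = 11110000 matches 11110xxx → 4-byte sequence.
Byte 1: 0xF0 = 11110000, payload 000 (3 bits).
Byte 2: 0x90 = 10010000 (10xxxxxx ✓), payload 010000.
Byte 3: 0x8C = 10001100 (10xxxxxx ✓), payload 001100.
Byte 4: 0xB7 = 10110111 (10xxxxxx ✓), payload 110111.
Concatenate: 000010000001100110111 = 0x10337 (21 bits → U+10337).

U+10337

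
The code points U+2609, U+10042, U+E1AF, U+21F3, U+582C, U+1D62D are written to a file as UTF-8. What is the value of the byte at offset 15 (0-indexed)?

U+2609 → 3-byte form E2 98 89 at offsets 0–2.
U+10042 → 4-byte form F0 90 81 82 at offsets 3–6.
U+E1AF → 3-byte form EE 86 AF at offsets 7–9.
U+21F3 → 3-byte form E2 87 B3 at offsets 10–12.
U+582C → 3-byte form E5 A0 AC at offsets 13–15.
Offset 15 falls in char 5's range; it's byte 3 of E5 A0 AC = 0xAC.

0xAC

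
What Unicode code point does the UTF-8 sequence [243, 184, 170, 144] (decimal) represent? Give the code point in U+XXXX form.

U+F8A90

Leading byte 0xF3 = 11110011 matches 11110xxx → 4-byte sequence.
Byte 1: 0xF3 = 11110011, payload 011 (3 bits).
Byte 2: 0xB8 = 10111000 (10xxxxxx ✓), payload 111000.
Byte 3: 0xAA = 10101010 (10xxxxxx ✓), payload 101010.
Byte 4: 0x90 = 10010000 (10xxxxxx ✓), payload 010000.
Concatenate: 011111000101010010000 = 0xF8A90 (21 bits → U+F8A90).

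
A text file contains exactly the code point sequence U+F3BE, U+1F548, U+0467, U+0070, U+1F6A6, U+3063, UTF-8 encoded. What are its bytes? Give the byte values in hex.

EF 8E BE F0 9F 95 88 D1 A7 70 F0 9F 9A A6 E3 81 A3

U+F3BE: 3-byte form → EF 8E BE.
U+1F548: 4-byte form → F0 9F 95 88.
U+0467: 2-byte form → D1 A7.
U+0070: 1-byte form → 70.
U+1F6A6: 4-byte form → F0 9F 9A A6.
U+3063: 3-byte form → E3 81 A3.
Concatenated (17 bytes): EF 8E BE F0 9F 95 88 D1 A7 70 F0 9F 9A A6 E3 81 A3.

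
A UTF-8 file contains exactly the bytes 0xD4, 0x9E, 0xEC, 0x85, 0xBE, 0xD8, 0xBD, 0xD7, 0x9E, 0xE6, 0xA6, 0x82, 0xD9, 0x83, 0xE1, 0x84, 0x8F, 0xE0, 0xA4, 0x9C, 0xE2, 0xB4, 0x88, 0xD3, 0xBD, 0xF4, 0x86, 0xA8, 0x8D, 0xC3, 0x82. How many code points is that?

12

Byte at offset 0: 0xD4 = 11010100 → 2-byte char (#1). Advance 2.
Byte at offset 2: 0xEC = 11101100 → 3-byte char (#2). Advance 3.
Byte at offset 5: 0xD8 = 11011000 → 2-byte char (#3). Advance 2.
Byte at offset 7: 0xD7 = 11010111 → 2-byte char (#4). Advance 2.
Byte at offset 9: 0xE6 = 11100110 → 3-byte char (#5). Advance 3.
Byte at offset 12: 0xD9 = 11011001 → 2-byte char (#6). Advance 2.
Byte at offset 14: 0xE1 = 11100001 → 3-byte char (#7). Advance 3.
Byte at offset 17: 0xE0 = 11100000 → 3-byte char (#8). Advance 3.
Byte at offset 20: 0xE2 = 11100010 → 3-byte char (#9). Advance 3.
Byte at offset 23: 0xD3 = 11010011 → 2-byte char (#10). Advance 2.
Byte at offset 25: 0xF4 = 11110100 → 4-byte char (#11). Advance 4.
Byte at offset 29: 0xC3 = 11000011 → 2-byte char (#12). Advance 2.
Reached end at offset 31 after 12 code points.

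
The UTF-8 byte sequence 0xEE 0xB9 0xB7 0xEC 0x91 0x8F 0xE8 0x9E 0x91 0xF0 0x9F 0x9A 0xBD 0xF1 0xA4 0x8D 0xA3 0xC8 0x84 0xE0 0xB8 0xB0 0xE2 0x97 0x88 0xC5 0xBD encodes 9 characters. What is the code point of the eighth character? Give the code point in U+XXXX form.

U+25C8

Offset 0: leading byte 0xEE = 11101110 → 3-byte char #1 = EE B9 B7.
Offset 3: leading byte 0xEC = 11101100 → 3-byte char #2 = EC 91 8F.
Offset 6: leading byte 0xE8 = 11101000 → 3-byte char #3 = E8 9E 91.
Offset 9: leading byte 0xF0 = 11110000 → 4-byte char #4 = F0 9F 9A BD.
Offset 13: leading byte 0xF1 = 11110001 → 4-byte char #5 = F1 A4 8D A3.
Offset 17: leading byte 0xC8 = 11001000 → 2-byte char #6 = C8 84.
Offset 19: leading byte 0xE0 = 11100000 → 3-byte char #7 = E0 B8 B0.
Offset 22: leading byte 0xE2 = 11100010 → 3-byte char #8 = E2 97 88.
Leading byte 0xE2 = 11100010 matches 1110xxxx → 3-byte sequence.
Byte 1: 0xE2 = 11100010, payload 0010 (4 bits).
Byte 2: 0x97 = 10010111 (10xxxxxx ✓), payload 010111.
Byte 3: 0x88 = 10001000 (10xxxxxx ✓), payload 001000.
Concatenate: 0010010111001000 = 0x25C8 (16 bits → U+25C8).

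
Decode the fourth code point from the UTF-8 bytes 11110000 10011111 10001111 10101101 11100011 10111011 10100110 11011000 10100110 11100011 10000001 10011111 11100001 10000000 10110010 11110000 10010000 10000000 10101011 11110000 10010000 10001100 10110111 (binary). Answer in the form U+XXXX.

U+305F

Offset 0: leading byte 0xF0 = 11110000 → 4-byte char #1 = F0 9F 8F AD.
Offset 4: leading byte 0xE3 = 11100011 → 3-byte char #2 = E3 BB A6.
Offset 7: leading byte 0xD8 = 11011000 → 2-byte char #3 = D8 A6.
Offset 9: leading byte 0xE3 = 11100011 → 3-byte char #4 = E3 81 9F.
Leading byte 0xE3 = 11100011 matches 1110xxxx → 3-byte sequence.
Byte 1: 0xE3 = 11100011, payload 0011 (4 bits).
Byte 2: 0x81 = 10000001 (10xxxxxx ✓), payload 000001.
Byte 3: 0x9F = 10011111 (10xxxxxx ✓), payload 011111.
Concatenate: 0011000001011111 = 0x305F (16 bits → U+305F).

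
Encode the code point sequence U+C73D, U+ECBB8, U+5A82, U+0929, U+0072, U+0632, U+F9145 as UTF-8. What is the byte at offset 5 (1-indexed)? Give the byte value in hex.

0xAC

1-indexed offset 5 is 0-indexed offset 4.
U+C73D → 3-byte form EC 9C BD at offsets 0–2.
U+ECBB8 → 4-byte form F3 AC AE B8 at offsets 3–6.
Offset 4 falls in char 2's range; it's byte 2 of F3 AC AE B8 = 0xAC.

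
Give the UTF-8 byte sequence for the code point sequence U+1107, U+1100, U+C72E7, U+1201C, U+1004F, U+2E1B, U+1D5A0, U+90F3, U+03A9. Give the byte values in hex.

U+1107: 3-byte form → E1 84 87.
U+1100: 3-byte form → E1 84 80.
U+C72E7: 4-byte form → F3 87 8B A7.
U+1201C: 4-byte form → F0 92 80 9C.
U+1004F: 4-byte form → F0 90 81 8F.
U+2E1B: 3-byte form → E2 B8 9B.
U+1D5A0: 4-byte form → F0 9D 96 A0.
U+90F3: 3-byte form → E9 83 B3.
U+03A9: 2-byte form → CE A9.
Concatenated (30 bytes): E1 84 87 E1 84 80 F3 87 8B A7 F0 92 80 9C F0 90 81 8F E2 B8 9B F0 9D 96 A0 E9 83 B3 CE A9.

E1 84 87 E1 84 80 F3 87 8B A7 F0 92 80 9C F0 90 81 8F E2 B8 9B F0 9D 96 A0 E9 83 B3 CE A9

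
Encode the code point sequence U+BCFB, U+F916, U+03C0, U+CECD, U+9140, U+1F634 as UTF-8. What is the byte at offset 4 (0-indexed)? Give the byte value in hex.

0xA4

U+BCFB → 3-byte form EB B3 BB at offsets 0–2.
U+F916 → 3-byte form EF A4 96 at offsets 3–5.
Offset 4 falls in char 2's range; it's byte 2 of EF A4 96 = 0xA4.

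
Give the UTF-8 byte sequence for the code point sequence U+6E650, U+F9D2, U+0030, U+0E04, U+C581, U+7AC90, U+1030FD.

U+6E650: 4-byte form → F1 AE 99 90.
U+F9D2: 3-byte form → EF A7 92.
U+0030: 1-byte form → 30.
U+0E04: 3-byte form → E0 B8 84.
U+C581: 3-byte form → EC 96 81.
U+7AC90: 4-byte form → F1 BA B2 90.
U+1030FD: 4-byte form → F4 83 83 BD.
Concatenated (22 bytes): F1 AE 99 90 EF A7 92 30 E0 B8 84 EC 96 81 F1 BA B2 90 F4 83 83 BD.

F1 AE 99 90 EF A7 92 30 E0 B8 84 EC 96 81 F1 BA B2 90 F4 83 83 BD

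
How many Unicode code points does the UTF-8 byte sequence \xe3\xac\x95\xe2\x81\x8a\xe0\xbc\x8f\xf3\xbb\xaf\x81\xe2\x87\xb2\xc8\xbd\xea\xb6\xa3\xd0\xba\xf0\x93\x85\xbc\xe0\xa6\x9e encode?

10

Byte at offset 0: 0xE3 = 11100011 → 3-byte char (#1). Advance 3.
Byte at offset 3: 0xE2 = 11100010 → 3-byte char (#2). Advance 3.
Byte at offset 6: 0xE0 = 11100000 → 3-byte char (#3). Advance 3.
Byte at offset 9: 0xF3 = 11110011 → 4-byte char (#4). Advance 4.
Byte at offset 13: 0xE2 = 11100010 → 3-byte char (#5). Advance 3.
Byte at offset 16: 0xC8 = 11001000 → 2-byte char (#6). Advance 2.
Byte at offset 18: 0xEA = 11101010 → 3-byte char (#7). Advance 3.
Byte at offset 21: 0xD0 = 11010000 → 2-byte char (#8). Advance 2.
Byte at offset 23: 0xF0 = 11110000 → 4-byte char (#9). Advance 4.
Byte at offset 27: 0xE0 = 11100000 → 3-byte char (#10). Advance 3.
Reached end at offset 30 after 10 code points.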